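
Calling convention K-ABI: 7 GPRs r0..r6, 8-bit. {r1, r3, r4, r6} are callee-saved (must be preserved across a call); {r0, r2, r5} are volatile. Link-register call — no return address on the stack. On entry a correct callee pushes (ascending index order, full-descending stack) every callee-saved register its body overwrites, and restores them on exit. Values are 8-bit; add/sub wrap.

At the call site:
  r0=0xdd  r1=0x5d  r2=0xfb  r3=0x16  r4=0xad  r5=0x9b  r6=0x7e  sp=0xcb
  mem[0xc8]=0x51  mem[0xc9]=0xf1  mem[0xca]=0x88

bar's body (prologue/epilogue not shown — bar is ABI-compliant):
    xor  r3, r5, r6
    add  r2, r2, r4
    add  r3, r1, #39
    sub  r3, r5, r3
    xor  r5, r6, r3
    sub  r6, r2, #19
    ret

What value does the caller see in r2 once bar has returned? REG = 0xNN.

REG = 0xa8

prologue: push r3 -> mem[0xca]=0x16, sp=0xca
prologue: push r6 -> mem[0xc9]=0x7e, sp=0xc9
body[0] xor  r3, r5, r6 -> r3=0xe5
body[1] add  r2, r2, r4 -> r2=0xa8
body[2] add  r3, r1, #39 -> r3=0x84
body[3] sub  r3, r5, r3 -> r3=0x17
body[4] xor  r5, r6, r3 -> r5=0x69
body[5] sub  r6, r2, #19 -> r6=0x95
epilogue: pop r6=0x7e, sp=0xca
epilogue: pop r3=0x16, sp=0xcb
r2 is caller-saved -> body value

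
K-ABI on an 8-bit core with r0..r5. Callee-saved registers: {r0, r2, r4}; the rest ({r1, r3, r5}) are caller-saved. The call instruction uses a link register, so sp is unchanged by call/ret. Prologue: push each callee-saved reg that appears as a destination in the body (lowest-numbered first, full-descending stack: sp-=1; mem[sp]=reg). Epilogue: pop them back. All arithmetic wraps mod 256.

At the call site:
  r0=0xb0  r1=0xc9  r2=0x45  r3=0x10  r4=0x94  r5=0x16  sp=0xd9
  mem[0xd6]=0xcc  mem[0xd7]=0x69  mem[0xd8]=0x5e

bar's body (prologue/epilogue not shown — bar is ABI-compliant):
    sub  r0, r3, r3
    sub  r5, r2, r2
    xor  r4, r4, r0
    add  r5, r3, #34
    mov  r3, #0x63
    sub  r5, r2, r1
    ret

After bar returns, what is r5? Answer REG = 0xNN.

prologue: push r0 → mem[0xd8]=0xb0, sp=0xd8
prologue: push r4 → mem[0xd7]=0x94, sp=0xd7
body[0] sub  r0, r3, r3 → r0=0x00
body[1] sub  r5, r2, r2 → r5=0x00
body[2] xor  r4, r4, r0 → r4=0x94
body[3] add  r5, r3, #34 → r5=0x32
body[4] mov  r3, #0x63 → r3=0x63
body[5] sub  r5, r2, r1 → r5=0x7c
epilogue: pop r4=0x94, sp=0xd8
epilogue: pop r0=0xb0, sp=0xd9
r5 is caller-saved → body value

REG = 0x7c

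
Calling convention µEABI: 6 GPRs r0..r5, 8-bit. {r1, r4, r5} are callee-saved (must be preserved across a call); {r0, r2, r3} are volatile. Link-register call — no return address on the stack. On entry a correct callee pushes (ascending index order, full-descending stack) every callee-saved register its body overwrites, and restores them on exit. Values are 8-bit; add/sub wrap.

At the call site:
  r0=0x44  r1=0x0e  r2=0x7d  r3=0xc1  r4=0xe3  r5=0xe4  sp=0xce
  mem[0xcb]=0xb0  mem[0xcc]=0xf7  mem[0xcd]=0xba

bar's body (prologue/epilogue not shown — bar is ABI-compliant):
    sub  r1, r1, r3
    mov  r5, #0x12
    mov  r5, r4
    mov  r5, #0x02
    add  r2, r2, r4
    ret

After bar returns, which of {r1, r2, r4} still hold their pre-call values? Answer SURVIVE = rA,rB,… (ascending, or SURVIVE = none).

SURVIVE = r1,r4

prologue: push r1 -> mem[0xcd]=0x0e, sp=0xcd
prologue: push r5 -> mem[0xcc]=0xe4, sp=0xcc
body[0] sub  r1, r1, r3 -> r1=0x4d
body[1] mov  r5, #0x12 -> r5=0x12
body[2] mov  r5, r4 -> r5=0xe3
body[3] mov  r5, #0x02 -> r5=0x02
body[4] add  r2, r2, r4 -> r2=0x60
epilogue: pop r5=0xe4, sp=0xcd
epilogue: pop r1=0x0e, sp=0xce
r1: callee-saved, written=True
r2: caller-saved, written=True
r4: callee-saved, written=False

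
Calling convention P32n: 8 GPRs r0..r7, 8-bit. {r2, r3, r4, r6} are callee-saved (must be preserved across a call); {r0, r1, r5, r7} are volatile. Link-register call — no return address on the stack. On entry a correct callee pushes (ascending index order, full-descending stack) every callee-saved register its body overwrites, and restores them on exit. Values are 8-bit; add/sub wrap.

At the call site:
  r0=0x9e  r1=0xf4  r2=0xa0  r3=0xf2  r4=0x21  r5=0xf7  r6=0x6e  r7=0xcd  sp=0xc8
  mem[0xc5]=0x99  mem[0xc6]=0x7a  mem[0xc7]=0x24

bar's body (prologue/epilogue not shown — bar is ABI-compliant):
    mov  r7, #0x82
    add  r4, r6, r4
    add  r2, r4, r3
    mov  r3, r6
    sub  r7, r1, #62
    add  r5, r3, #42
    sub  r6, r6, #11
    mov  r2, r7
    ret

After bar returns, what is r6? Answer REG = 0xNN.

prologue: push r2 -> mem[0xc7]=0xa0, sp=0xc7
prologue: push r3 -> mem[0xc6]=0xf2, sp=0xc6
prologue: push r4 -> mem[0xc5]=0x21, sp=0xc5
prologue: push r6 -> mem[0xc4]=0x6e, sp=0xc4
body[0] mov  r7, #0x82 -> r7=0x82
body[1] add  r4, r6, r4 -> r4=0x8f
body[2] add  r2, r4, r3 -> r2=0x81
body[3] mov  r3, r6 -> r3=0x6e
body[4] sub  r7, r1, #62 -> r7=0xb6
body[5] add  r5, r3, #42 -> r5=0x98
body[6] sub  r6, r6, #11 -> r6=0x63
body[7] mov  r2, r7 -> r2=0xb6
epilogue: pop r6=0x6e, sp=0xc5
epilogue: pop r4=0x21, sp=0xc6
epilogue: pop r3=0xf2, sp=0xc7
epilogue: pop r2=0xa0, sp=0xc8
r6 is callee-saved -> restored

REG = 0x6e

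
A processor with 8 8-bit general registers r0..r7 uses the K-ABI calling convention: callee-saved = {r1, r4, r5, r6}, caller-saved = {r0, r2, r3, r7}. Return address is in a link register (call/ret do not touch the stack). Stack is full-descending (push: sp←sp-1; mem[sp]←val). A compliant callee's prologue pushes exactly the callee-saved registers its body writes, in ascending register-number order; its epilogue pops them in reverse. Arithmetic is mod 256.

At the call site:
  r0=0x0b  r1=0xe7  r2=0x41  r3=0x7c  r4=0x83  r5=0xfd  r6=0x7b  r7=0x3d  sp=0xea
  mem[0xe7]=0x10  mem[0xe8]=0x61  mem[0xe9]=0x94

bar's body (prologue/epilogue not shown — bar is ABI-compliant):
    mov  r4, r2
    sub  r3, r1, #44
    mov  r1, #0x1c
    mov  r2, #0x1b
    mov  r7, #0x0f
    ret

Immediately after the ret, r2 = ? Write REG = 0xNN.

prologue: push r1 → mem[0xe9]=0xe7, sp=0xe9
prologue: push r4 → mem[0xe8]=0x83, sp=0xe8
body[0] mov  r4, r2 → r4=0x41
body[1] sub  r3, r1, #44 → r3=0xbb
body[2] mov  r1, #0x1c → r1=0x1c
body[3] mov  r2, #0x1b → r2=0x1b
body[4] mov  r7, #0x0f → r7=0x0f
epilogue: pop r4=0x83, sp=0xe9
epilogue: pop r1=0xe7, sp=0xea
r2 is caller-saved → body value

REG = 0x1b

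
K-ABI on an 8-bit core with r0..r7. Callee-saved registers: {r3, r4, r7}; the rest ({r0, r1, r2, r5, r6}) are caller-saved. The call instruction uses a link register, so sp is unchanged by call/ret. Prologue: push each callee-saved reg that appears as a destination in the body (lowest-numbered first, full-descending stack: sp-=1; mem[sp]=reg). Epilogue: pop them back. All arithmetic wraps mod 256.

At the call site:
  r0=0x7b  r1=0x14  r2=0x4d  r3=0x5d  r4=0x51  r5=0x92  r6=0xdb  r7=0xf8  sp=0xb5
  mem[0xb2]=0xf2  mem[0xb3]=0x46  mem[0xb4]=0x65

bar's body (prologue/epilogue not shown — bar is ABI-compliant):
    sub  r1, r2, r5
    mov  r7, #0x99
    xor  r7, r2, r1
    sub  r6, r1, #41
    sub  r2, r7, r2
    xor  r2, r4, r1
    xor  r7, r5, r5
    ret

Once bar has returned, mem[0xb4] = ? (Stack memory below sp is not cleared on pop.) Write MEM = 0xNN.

MEM = 0xf8

prologue: push r7 → mem[0xb4]=0xf8, sp=0xb4
body[0] sub  r1, r2, r5 → r1=0xbb
body[1] mov  r7, #0x99 → r7=0x99
body[2] xor  r7, r2, r1 → r7=0xf6
body[3] sub  r6, r1, #41 → r6=0x92
body[4] sub  r2, r7, r2 → r2=0xa9
body[5] xor  r2, r4, r1 → r2=0xea
body[6] xor  r7, r5, r5 → r7=0x00
epilogue: pop r7=0xf8, sp=0xb5
prologue pushed ['r7'] at ['0xb4']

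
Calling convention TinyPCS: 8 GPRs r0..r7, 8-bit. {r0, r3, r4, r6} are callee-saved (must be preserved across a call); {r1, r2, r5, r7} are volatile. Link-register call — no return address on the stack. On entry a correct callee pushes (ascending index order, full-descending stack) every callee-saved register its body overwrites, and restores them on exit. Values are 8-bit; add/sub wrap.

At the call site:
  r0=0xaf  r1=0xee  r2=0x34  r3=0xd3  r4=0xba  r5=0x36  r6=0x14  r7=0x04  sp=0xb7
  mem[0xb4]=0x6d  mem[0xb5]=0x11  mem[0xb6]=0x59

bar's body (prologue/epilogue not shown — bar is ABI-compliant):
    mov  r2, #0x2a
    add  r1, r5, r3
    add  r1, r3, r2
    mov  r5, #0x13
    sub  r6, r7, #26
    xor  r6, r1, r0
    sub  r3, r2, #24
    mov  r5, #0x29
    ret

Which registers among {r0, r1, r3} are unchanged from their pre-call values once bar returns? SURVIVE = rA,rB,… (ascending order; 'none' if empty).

SURVIVE = r0,r3

prologue: push r3 -> mem[0xb6]=0xd3, sp=0xb6
prologue: push r6 -> mem[0xb5]=0x14, sp=0xb5
body[0] mov  r2, #0x2a -> r2=0x2a
body[1] add  r1, r5, r3 -> r1=0x09
body[2] add  r1, r3, r2 -> r1=0xfd
body[3] mov  r5, #0x13 -> r5=0x13
body[4] sub  r6, r7, #26 -> r6=0xea
body[5] xor  r6, r1, r0 -> r6=0x52
body[6] sub  r3, r2, #24 -> r3=0x12
body[7] mov  r5, #0x29 -> r5=0x29
epilogue: pop r6=0x14, sp=0xb6
epilogue: pop r3=0xd3, sp=0xb7
r0: callee-saved, written=False
r1: caller-saved, written=True
r3: callee-saved, written=True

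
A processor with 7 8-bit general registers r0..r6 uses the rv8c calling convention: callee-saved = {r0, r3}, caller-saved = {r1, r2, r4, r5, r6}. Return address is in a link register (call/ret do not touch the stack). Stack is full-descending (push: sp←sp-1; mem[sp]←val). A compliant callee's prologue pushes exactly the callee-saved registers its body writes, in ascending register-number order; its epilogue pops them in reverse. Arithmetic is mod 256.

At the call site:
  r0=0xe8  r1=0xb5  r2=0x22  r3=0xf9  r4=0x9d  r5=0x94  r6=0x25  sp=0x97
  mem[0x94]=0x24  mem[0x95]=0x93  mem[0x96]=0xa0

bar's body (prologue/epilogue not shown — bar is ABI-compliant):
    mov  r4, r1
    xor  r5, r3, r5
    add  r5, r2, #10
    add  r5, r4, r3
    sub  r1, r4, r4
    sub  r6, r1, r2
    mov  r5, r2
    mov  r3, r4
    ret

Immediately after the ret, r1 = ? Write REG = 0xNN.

REG = 0x00

prologue: push r3 -> mem[0x96]=0xf9, sp=0x96
body[0] mov  r4, r1 -> r4=0xb5
body[1] xor  r5, r3, r5 -> r5=0x6d
body[2] add  r5, r2, #10 -> r5=0x2c
body[3] add  r5, r4, r3 -> r5=0xae
body[4] sub  r1, r4, r4 -> r1=0x00
body[5] sub  r6, r1, r2 -> r6=0xde
body[6] mov  r5, r2 -> r5=0x22
body[7] mov  r3, r4 -> r3=0xb5
epilogue: pop r3=0xf9, sp=0x97
r1 is caller-saved -> body value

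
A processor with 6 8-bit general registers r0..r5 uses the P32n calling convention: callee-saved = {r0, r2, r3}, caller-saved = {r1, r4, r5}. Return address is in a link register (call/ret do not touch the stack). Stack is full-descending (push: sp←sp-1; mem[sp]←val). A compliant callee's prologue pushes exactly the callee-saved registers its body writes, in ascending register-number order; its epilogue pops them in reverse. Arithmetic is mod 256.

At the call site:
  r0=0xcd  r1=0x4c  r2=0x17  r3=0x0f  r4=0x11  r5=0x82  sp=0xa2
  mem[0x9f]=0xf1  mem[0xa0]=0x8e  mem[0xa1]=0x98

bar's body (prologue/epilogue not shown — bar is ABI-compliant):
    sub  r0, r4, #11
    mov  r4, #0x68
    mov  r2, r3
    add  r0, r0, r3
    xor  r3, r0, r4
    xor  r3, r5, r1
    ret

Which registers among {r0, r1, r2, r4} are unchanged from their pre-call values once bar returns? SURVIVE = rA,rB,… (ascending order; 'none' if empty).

prologue: push r0 → mem[0xa1]=0xcd, sp=0xa1
prologue: push r2 → mem[0xa0]=0x17, sp=0xa0
prologue: push r3 → mem[0x9f]=0x0f, sp=0x9f
body[0] sub  r0, r4, #11 → r0=0x06
body[1] mov  r4, #0x68 → r4=0x68
body[2] mov  r2, r3 → r2=0x0f
body[3] add  r0, r0, r3 → r0=0x15
body[4] xor  r3, r0, r4 → r3=0x7d
body[5] xor  r3, r5, r1 → r3=0xce
epilogue: pop r3=0x0f, sp=0xa0
epilogue: pop r2=0x17, sp=0xa1
epilogue: pop r0=0xcd, sp=0xa2
r0: callee-saved, written=True
r1: caller-saved, written=False
r2: callee-saved, written=True
r4: caller-saved, written=True

SURVIVE = r0,r1,r2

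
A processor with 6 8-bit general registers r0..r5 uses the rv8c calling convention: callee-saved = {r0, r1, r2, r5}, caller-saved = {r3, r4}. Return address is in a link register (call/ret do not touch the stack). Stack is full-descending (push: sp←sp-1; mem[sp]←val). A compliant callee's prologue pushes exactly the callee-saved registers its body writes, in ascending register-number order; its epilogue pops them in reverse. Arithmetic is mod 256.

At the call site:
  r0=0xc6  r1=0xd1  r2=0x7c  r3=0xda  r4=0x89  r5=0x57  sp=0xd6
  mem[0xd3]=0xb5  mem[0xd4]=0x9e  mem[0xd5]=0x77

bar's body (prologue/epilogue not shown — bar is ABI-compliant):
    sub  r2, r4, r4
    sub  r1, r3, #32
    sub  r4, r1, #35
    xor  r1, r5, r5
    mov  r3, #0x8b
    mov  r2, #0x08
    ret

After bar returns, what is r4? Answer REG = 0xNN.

prologue: push r1 -> mem[0xd5]=0xd1, sp=0xd5
prologue: push r2 -> mem[0xd4]=0x7c, sp=0xd4
body[0] sub  r2, r4, r4 -> r2=0x00
body[1] sub  r1, r3, #32 -> r1=0xba
body[2] sub  r4, r1, #35 -> r4=0x97
body[3] xor  r1, r5, r5 -> r1=0x00
body[4] mov  r3, #0x8b -> r3=0x8b
body[5] mov  r2, #0x08 -> r2=0x08
epilogue: pop r2=0x7c, sp=0xd5
epilogue: pop r1=0xd1, sp=0xd6
r4 is caller-saved -> body value

REG = 0x97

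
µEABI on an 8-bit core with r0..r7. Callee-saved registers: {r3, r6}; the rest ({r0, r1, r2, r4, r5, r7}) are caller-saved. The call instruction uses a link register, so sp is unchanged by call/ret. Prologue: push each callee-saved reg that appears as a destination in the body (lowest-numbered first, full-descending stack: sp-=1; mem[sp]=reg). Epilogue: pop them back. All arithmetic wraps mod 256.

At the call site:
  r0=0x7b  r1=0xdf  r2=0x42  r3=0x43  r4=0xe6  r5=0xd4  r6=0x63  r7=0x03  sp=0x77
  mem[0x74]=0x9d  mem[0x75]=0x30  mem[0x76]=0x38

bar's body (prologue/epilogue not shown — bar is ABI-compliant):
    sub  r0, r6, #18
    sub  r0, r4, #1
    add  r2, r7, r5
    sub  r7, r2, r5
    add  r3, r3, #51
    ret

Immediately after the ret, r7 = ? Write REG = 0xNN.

REG = 0x03

prologue: push r3 -> mem[0x76]=0x43, sp=0x76
body[0] sub  r0, r6, #18 -> r0=0x51
body[1] sub  r0, r4, #1 -> r0=0xe5
body[2] add  r2, r7, r5 -> r2=0xd7
body[3] sub  r7, r2, r5 -> r7=0x03
body[4] add  r3, r3, #51 -> r3=0x76
epilogue: pop r3=0x43, sp=0x77
r7 is caller-saved -> body value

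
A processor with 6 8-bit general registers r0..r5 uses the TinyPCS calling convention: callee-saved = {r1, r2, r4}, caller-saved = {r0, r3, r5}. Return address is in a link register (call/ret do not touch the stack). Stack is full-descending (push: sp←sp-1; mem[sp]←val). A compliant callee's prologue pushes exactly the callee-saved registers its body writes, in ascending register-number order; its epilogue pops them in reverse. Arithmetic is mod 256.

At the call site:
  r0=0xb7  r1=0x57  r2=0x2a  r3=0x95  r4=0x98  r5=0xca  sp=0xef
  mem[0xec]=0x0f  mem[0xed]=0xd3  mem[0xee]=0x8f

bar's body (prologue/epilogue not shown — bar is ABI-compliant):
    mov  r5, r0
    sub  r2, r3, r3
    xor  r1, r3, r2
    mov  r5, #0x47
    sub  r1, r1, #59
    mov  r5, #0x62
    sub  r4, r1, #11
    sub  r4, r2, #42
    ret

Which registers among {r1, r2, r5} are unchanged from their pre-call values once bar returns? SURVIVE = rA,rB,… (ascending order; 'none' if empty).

prologue: push r1 -> mem[0xee]=0x57, sp=0xee
prologue: push r2 -> mem[0xed]=0x2a, sp=0xed
prologue: push r4 -> mem[0xec]=0x98, sp=0xec
body[0] mov  r5, r0 -> r5=0xb7
body[1] sub  r2, r3, r3 -> r2=0x00
body[2] xor  r1, r3, r2 -> r1=0x95
body[3] mov  r5, #0x47 -> r5=0x47
body[4] sub  r1, r1, #59 -> r1=0x5a
body[5] mov  r5, #0x62 -> r5=0x62
body[6] sub  r4, r1, #11 -> r4=0x4f
body[7] sub  r4, r2, #42 -> r4=0xd6
epilogue: pop r4=0x98, sp=0xed
epilogue: pop r2=0x2a, sp=0xee
epilogue: pop r1=0x57, sp=0xef
r1: callee-saved, written=True
r2: callee-saved, written=True
r5: caller-saved, written=True

SURVIVE = r1,r2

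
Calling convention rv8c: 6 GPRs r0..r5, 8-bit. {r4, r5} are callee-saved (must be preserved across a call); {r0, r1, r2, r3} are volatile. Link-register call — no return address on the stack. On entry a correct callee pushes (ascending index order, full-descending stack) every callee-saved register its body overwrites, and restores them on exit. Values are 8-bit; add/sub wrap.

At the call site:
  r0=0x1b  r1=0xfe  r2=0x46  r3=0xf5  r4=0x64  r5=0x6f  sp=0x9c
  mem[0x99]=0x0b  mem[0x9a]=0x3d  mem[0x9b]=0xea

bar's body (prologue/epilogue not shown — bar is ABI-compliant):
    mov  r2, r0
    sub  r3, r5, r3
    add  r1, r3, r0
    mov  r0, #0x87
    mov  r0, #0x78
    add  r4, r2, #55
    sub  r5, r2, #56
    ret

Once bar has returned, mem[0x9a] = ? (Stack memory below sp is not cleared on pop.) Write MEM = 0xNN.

MEM = 0x6f

prologue: push r4 → mem[0x9b]=0x64, sp=0x9b
prologue: push r5 → mem[0x9a]=0x6f, sp=0x9a
body[0] mov  r2, r0 → r2=0x1b
body[1] sub  r3, r5, r3 → r3=0x7a
body[2] add  r1, r3, r0 → r1=0x95
body[3] mov  r0, #0x87 → r0=0x87
body[4] mov  r0, #0x78 → r0=0x78
body[5] add  r4, r2, #55 → r4=0x52
body[6] sub  r5, r2, #56 → r5=0xe3
epilogue: pop r5=0x6f, sp=0x9b
epilogue: pop r4=0x64, sp=0x9c
prologue pushed ['r4', 'r5'] at ['0x9b', '0x9a']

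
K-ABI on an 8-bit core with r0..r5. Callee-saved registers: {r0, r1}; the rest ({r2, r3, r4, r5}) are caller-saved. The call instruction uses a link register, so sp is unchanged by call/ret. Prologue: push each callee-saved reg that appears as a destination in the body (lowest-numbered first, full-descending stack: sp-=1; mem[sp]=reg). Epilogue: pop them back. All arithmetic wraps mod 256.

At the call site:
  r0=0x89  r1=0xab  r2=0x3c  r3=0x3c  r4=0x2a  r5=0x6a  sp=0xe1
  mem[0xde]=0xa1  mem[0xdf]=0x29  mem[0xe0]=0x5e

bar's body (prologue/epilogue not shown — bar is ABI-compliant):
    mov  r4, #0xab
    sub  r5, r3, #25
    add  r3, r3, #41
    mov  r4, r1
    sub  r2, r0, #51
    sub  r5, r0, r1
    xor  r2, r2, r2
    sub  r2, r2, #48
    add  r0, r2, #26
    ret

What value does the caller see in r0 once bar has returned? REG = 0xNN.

REG = 0x89

prologue: push r0 -> mem[0xe0]=0x89, sp=0xe0
body[0] mov  r4, #0xab -> r4=0xab
body[1] sub  r5, r3, #25 -> r5=0x23
body[2] add  r3, r3, #41 -> r3=0x65
body[3] mov  r4, r1 -> r4=0xab
body[4] sub  r2, r0, #51 -> r2=0x56
body[5] sub  r5, r0, r1 -> r5=0xde
body[6] xor  r2, r2, r2 -> r2=0x00
body[7] sub  r2, r2, #48 -> r2=0xd0
body[8] add  r0, r2, #26 -> r0=0xea
epilogue: pop r0=0x89, sp=0xe1
r0 is callee-saved -> restored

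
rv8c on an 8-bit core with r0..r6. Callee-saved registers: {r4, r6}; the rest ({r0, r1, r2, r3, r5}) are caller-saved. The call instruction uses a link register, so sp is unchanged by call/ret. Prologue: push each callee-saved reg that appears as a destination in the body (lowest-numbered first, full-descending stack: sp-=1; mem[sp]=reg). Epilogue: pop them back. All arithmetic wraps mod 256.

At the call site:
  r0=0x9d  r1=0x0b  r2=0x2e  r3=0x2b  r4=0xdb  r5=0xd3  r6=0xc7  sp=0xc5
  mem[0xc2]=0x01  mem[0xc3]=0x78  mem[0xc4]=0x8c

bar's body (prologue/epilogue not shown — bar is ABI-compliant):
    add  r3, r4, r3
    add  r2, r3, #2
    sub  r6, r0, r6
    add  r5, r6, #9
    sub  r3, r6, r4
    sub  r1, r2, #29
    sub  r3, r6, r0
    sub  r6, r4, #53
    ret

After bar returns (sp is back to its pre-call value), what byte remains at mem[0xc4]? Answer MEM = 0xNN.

MEM = 0xc7

prologue: push r6 → mem[0xc4]=0xc7, sp=0xc4
body[0] add  r3, r4, r3 → r3=0x06
body[1] add  r2, r3, #2 → r2=0x08
body[2] sub  r6, r0, r6 → r6=0xd6
body[3] add  r5, r6, #9 → r5=0xdf
body[4] sub  r3, r6, r4 → r3=0xfb
body[5] sub  r1, r2, #29 → r1=0xeb
body[6] sub  r3, r6, r0 → r3=0x39
body[7] sub  r6, r4, #53 → r6=0xa6
epilogue: pop r6=0xc7, sp=0xc5
prologue pushed ['r6'] at ['0xc4']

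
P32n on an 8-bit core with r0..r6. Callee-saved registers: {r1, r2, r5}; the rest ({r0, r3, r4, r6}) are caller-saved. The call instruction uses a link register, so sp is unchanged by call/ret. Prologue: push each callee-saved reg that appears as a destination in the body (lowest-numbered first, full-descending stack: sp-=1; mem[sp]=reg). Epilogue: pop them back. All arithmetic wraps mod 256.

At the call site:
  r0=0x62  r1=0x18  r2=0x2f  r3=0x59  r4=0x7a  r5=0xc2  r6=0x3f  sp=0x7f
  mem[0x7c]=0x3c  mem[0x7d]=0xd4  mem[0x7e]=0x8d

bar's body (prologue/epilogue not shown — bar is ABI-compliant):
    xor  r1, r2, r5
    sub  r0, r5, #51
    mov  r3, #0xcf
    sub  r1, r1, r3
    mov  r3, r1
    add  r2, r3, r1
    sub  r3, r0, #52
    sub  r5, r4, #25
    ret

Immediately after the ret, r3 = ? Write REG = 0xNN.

prologue: push r1 -> mem[0x7e]=0x18, sp=0x7e
prologue: push r2 -> mem[0x7d]=0x2f, sp=0x7d
prologue: push r5 -> mem[0x7c]=0xc2, sp=0x7c
body[0] xor  r1, r2, r5 -> r1=0xed
body[1] sub  r0, r5, #51 -> r0=0x8f
body[2] mov  r3, #0xcf -> r3=0xcf
body[3] sub  r1, r1, r3 -> r1=0x1e
body[4] mov  r3, r1 -> r3=0x1e
body[5] add  r2, r3, r1 -> r2=0x3c
body[6] sub  r3, r0, #52 -> r3=0x5b
body[7] sub  r5, r4, #25 -> r5=0x61
epilogue: pop r5=0xc2, sp=0x7d
epilogue: pop r2=0x2f, sp=0x7e
epilogue: pop r1=0x18, sp=0x7f
r3 is caller-saved -> body value

REG = 0x5b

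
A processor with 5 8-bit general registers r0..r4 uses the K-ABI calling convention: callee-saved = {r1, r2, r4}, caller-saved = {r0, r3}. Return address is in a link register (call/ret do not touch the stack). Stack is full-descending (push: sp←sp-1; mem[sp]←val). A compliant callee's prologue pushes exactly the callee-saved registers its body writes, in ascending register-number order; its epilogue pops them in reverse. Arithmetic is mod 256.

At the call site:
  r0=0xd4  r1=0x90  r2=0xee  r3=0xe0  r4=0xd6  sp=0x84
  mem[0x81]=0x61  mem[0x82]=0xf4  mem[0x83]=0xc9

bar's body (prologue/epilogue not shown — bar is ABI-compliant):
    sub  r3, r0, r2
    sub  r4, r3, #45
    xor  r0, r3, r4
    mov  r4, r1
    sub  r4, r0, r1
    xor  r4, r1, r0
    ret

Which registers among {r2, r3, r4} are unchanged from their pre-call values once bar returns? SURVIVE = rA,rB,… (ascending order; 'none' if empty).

SURVIVE = r2,r4

prologue: push r4 → mem[0x83]=0xd6, sp=0x83
body[0] sub  r3, r0, r2 → r3=0xe6
body[1] sub  r4, r3, #45 → r4=0xb9
body[2] xor  r0, r3, r4 → r0=0x5f
body[3] mov  r4, r1 → r4=0x90
body[4] sub  r4, r0, r1 → r4=0xcf
body[5] xor  r4, r1, r0 → r4=0xcf
epilogue: pop r4=0xd6, sp=0x84
r2: callee-saved, written=False
r3: caller-saved, written=True
r4: callee-saved, written=True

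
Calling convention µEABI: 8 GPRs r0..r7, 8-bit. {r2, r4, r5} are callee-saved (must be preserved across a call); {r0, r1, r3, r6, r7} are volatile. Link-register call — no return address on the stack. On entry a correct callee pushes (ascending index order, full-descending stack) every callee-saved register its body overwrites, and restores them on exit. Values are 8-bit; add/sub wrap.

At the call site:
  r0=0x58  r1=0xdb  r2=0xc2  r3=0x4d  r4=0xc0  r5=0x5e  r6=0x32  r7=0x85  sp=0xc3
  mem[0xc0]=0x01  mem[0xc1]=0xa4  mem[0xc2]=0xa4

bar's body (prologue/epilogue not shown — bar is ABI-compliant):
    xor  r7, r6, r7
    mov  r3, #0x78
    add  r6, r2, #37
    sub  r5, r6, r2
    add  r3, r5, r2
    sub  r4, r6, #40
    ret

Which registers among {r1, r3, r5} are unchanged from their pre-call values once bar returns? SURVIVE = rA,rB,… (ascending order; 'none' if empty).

prologue: push r4 → mem[0xc2]=0xc0, sp=0xc2
prologue: push r5 → mem[0xc1]=0x5e, sp=0xc1
body[0] xor  r7, r6, r7 → r7=0xb7
body[1] mov  r3, #0x78 → r3=0x78
body[2] add  r6, r2, #37 → r6=0xe7
body[3] sub  r5, r6, r2 → r5=0x25
body[4] add  r3, r5, r2 → r3=0xe7
body[5] sub  r4, r6, #40 → r4=0xbf
epilogue: pop r5=0x5e, sp=0xc2
epilogue: pop r4=0xc0, sp=0xc3
r1: caller-saved, written=False
r3: caller-saved, written=True
r5: callee-saved, written=True

SURVIVE = r1,r5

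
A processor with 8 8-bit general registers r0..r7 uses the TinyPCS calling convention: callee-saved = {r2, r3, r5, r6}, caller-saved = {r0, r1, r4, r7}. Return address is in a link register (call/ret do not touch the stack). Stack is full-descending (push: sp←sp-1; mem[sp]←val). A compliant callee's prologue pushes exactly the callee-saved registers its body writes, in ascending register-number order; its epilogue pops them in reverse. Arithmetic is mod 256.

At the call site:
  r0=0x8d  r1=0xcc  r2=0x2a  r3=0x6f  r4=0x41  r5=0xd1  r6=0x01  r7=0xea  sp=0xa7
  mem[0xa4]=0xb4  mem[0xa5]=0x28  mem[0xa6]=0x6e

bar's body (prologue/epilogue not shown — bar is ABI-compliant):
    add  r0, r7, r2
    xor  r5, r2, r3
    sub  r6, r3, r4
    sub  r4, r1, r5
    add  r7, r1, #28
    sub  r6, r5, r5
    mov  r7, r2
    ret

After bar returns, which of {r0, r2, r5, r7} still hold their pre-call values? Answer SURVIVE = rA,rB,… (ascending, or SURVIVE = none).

SURVIVE = r2,r5

prologue: push r5 → mem[0xa6]=0xd1, sp=0xa6
prologue: push r6 → mem[0xa5]=0x01, sp=0xa5
body[0] add  r0, r7, r2 → r0=0x14
body[1] xor  r5, r2, r3 → r5=0x45
body[2] sub  r6, r3, r4 → r6=0x2e
body[3] sub  r4, r1, r5 → r4=0x87
body[4] add  r7, r1, #28 → r7=0xe8
body[5] sub  r6, r5, r5 → r6=0x00
body[6] mov  r7, r2 → r7=0x2a
epilogue: pop r6=0x01, sp=0xa6
epilogue: pop r5=0xd1, sp=0xa7
r0: caller-saved, written=True
r2: callee-saved, written=False
r5: callee-saved, written=True
r7: caller-saved, written=True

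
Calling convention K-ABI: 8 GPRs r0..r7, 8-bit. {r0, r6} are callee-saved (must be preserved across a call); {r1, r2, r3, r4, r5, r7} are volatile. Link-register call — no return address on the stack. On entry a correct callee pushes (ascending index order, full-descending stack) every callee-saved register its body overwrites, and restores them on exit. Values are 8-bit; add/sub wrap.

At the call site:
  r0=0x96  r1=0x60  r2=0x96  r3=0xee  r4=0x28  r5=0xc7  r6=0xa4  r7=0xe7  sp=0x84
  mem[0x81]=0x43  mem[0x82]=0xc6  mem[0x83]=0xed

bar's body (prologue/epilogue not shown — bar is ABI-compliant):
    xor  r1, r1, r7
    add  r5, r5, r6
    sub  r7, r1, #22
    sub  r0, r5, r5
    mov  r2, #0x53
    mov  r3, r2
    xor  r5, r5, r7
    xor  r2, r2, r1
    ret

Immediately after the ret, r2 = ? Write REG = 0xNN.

REG = 0xd4

prologue: push r0 -> mem[0x83]=0x96, sp=0x83
body[0] xor  r1, r1, r7 -> r1=0x87
body[1] add  r5, r5, r6 -> r5=0x6b
body[2] sub  r7, r1, #22 -> r7=0x71
body[3] sub  r0, r5, r5 -> r0=0x00
body[4] mov  r2, #0x53 -> r2=0x53
body[5] mov  r3, r2 -> r3=0x53
body[6] xor  r5, r5, r7 -> r5=0x1a
body[7] xor  r2, r2, r1 -> r2=0xd4
epilogue: pop r0=0x96, sp=0x84
r2 is caller-saved -> body value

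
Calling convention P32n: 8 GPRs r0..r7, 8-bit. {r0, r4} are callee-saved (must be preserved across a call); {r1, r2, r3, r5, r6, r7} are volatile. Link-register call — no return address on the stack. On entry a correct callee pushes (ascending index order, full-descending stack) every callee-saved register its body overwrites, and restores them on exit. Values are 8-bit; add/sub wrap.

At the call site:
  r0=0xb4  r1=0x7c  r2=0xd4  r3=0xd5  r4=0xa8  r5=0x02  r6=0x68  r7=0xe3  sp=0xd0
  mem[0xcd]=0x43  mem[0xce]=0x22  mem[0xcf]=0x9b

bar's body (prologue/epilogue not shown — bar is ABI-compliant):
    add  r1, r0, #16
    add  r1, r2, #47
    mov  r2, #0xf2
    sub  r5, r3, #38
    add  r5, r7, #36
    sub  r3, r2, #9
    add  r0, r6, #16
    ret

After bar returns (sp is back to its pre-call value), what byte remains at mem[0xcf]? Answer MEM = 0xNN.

prologue: push r0 → mem[0xcf]=0xb4, sp=0xcf
body[0] add  r1, r0, #16 → r1=0xc4
body[1] add  r1, r2, #47 → r1=0x03
body[2] mov  r2, #0xf2 → r2=0xf2
body[3] sub  r5, r3, #38 → r5=0xaf
body[4] add  r5, r7, #36 → r5=0x07
body[5] sub  r3, r2, #9 → r3=0xe9
body[6] add  r0, r6, #16 → r0=0x78
epilogue: pop r0=0xb4, sp=0xd0
prologue pushed ['r0'] at ['0xcf']

MEM = 0xb4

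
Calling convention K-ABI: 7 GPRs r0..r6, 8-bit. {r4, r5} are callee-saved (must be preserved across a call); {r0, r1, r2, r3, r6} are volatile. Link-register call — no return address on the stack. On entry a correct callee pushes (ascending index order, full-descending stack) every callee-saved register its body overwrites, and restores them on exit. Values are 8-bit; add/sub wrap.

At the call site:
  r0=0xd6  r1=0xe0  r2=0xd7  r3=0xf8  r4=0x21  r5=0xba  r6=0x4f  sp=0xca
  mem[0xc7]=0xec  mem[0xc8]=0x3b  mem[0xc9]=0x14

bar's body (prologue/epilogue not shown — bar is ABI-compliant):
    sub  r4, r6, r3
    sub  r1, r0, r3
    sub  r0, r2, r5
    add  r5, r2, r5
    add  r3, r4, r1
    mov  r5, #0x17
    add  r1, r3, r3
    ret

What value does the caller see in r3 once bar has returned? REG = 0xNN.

prologue: push r4 → mem[0xc9]=0x21, sp=0xc9
prologue: push r5 → mem[0xc8]=0xba, sp=0xc8
body[0] sub  r4, r6, r3 → r4=0x57
body[1] sub  r1, r0, r3 → r1=0xde
body[2] sub  r0, r2, r5 → r0=0x1d
body[3] add  r5, r2, r5 → r5=0x91
body[4] add  r3, r4, r1 → r3=0x35
body[5] mov  r5, #0x17 → r5=0x17
body[6] add  r1, r3, r3 → r1=0x6a
epilogue: pop r5=0xba, sp=0xc9
epilogue: pop r4=0x21, sp=0xca
r3 is caller-saved → body value

REG = 0x35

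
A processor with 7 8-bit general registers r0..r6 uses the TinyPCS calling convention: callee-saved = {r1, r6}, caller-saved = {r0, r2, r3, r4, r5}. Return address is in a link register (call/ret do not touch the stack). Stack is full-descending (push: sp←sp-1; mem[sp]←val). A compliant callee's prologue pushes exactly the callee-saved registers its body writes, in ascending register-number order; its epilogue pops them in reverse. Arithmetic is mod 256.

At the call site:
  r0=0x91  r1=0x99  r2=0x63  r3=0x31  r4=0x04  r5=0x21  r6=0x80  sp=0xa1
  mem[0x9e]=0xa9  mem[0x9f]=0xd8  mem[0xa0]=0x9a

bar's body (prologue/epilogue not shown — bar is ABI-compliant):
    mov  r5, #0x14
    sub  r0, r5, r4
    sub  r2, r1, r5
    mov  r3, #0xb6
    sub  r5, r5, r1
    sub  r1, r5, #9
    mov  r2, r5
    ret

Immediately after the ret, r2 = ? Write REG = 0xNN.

REG = 0x7b

prologue: push r1 -> mem[0xa0]=0x99, sp=0xa0
body[0] mov  r5, #0x14 -> r5=0x14
body[1] sub  r0, r5, r4 -> r0=0x10
body[2] sub  r2, r1, r5 -> r2=0x85
body[3] mov  r3, #0xb6 -> r3=0xb6
body[4] sub  r5, r5, r1 -> r5=0x7b
body[5] sub  r1, r5, #9 -> r1=0x72
body[6] mov  r2, r5 -> r2=0x7b
epilogue: pop r1=0x99, sp=0xa1
r2 is caller-saved -> body value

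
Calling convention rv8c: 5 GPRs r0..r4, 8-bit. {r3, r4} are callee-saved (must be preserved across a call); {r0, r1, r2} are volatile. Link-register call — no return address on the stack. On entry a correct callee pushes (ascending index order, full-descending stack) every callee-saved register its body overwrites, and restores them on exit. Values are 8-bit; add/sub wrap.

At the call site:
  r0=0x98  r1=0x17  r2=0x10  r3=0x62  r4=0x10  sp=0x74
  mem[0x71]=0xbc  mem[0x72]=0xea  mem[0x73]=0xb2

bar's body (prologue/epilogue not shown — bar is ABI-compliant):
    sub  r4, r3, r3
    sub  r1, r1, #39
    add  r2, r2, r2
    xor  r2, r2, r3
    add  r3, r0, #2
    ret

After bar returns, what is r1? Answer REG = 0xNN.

prologue: push r3 → mem[0x73]=0x62, sp=0x73
prologue: push r4 → mem[0x72]=0x10, sp=0x72
body[0] sub  r4, r3, r3 → r4=0x00
body[1] sub  r1, r1, #39 → r1=0xf0
body[2] add  r2, r2, r2 → r2=0x20
body[3] xor  r2, r2, r3 → r2=0x42
body[4] add  r3, r0, #2 → r3=0x9a
epilogue: pop r4=0x10, sp=0x73
epilogue: pop r3=0x62, sp=0x74
r1 is caller-saved → body value

REG = 0xf0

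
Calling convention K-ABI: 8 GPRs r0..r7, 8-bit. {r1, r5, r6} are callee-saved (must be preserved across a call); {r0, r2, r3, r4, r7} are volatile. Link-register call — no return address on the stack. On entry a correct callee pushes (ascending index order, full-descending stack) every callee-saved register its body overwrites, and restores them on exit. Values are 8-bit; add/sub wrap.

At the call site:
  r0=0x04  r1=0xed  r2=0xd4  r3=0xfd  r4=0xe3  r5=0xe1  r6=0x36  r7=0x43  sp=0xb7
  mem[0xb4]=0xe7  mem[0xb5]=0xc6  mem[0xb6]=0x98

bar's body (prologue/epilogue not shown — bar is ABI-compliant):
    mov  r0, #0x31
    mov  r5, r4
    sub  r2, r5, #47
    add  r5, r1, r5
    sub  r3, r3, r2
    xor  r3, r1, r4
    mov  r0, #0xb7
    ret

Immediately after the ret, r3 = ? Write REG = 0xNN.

prologue: push r5 -> mem[0xb6]=0xe1, sp=0xb6
body[0] mov  r0, #0x31 -> r0=0x31
body[1] mov  r5, r4 -> r5=0xe3
body[2] sub  r2, r5, #47 -> r2=0xb4
body[3] add  r5, r1, r5 -> r5=0xd0
body[4] sub  r3, r3, r2 -> r3=0x49
body[5] xor  r3, r1, r4 -> r3=0x0e
body[6] mov  r0, #0xb7 -> r0=0xb7
epilogue: pop r5=0xe1, sp=0xb7
r3 is caller-saved -> body value

REG = 0x0e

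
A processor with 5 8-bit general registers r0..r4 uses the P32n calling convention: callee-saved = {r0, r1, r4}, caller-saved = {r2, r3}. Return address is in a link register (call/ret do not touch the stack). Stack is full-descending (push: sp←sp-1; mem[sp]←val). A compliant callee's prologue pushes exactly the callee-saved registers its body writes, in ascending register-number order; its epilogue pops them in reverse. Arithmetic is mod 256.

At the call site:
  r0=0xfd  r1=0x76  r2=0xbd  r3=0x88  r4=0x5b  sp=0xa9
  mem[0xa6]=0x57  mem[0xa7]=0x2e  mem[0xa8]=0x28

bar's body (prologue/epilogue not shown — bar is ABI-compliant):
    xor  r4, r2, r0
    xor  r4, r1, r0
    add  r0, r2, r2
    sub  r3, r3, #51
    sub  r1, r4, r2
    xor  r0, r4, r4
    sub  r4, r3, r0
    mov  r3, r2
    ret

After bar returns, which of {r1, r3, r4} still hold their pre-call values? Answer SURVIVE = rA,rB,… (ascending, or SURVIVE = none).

SURVIVE = r1,r4

prologue: push r0 → mem[0xa8]=0xfd, sp=0xa8
prologue: push r1 → mem[0xa7]=0x76, sp=0xa7
prologue: push r4 → mem[0xa6]=0x5b, sp=0xa6
body[0] xor  r4, r2, r0 → r4=0x40
body[1] xor  r4, r1, r0 → r4=0x8b
body[2] add  r0, r2, r2 → r0=0x7a
body[3] sub  r3, r3, #51 → r3=0x55
body[4] sub  r1, r4, r2 → r1=0xce
body[5] xor  r0, r4, r4 → r0=0x00
body[6] sub  r4, r3, r0 → r4=0x55
body[7] mov  r3, r2 → r3=0xbd
epilogue: pop r4=0x5b, sp=0xa7
epilogue: pop r1=0x76, sp=0xa8
epilogue: pop r0=0xfd, sp=0xa9
r1: callee-saved, written=True
r3: caller-saved, written=True
r4: callee-saved, written=True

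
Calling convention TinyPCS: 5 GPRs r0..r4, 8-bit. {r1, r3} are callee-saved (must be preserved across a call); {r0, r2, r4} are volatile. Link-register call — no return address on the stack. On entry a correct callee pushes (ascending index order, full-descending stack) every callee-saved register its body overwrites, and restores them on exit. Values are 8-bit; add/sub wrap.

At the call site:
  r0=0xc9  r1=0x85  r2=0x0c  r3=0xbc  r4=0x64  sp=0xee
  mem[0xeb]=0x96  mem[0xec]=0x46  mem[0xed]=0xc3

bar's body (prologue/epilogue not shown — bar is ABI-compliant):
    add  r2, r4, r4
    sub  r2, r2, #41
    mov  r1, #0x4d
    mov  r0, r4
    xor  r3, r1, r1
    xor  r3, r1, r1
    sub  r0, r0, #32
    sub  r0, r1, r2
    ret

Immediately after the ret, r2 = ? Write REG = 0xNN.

prologue: push r1 -> mem[0xed]=0x85, sp=0xed
prologue: push r3 -> mem[0xec]=0xbc, sp=0xec
body[0] add  r2, r4, r4 -> r2=0xc8
body[1] sub  r2, r2, #41 -> r2=0x9f
body[2] mov  r1, #0x4d -> r1=0x4d
body[3] mov  r0, r4 -> r0=0x64
body[4] xor  r3, r1, r1 -> r3=0x00
body[5] xor  r3, r1, r1 -> r3=0x00
body[6] sub  r0, r0, #32 -> r0=0x44
body[7] sub  r0, r1, r2 -> r0=0xae
epilogue: pop r3=0xbc, sp=0xed
epilogue: pop r1=0x85, sp=0xee
r2 is caller-saved -> body value

REG = 0x9f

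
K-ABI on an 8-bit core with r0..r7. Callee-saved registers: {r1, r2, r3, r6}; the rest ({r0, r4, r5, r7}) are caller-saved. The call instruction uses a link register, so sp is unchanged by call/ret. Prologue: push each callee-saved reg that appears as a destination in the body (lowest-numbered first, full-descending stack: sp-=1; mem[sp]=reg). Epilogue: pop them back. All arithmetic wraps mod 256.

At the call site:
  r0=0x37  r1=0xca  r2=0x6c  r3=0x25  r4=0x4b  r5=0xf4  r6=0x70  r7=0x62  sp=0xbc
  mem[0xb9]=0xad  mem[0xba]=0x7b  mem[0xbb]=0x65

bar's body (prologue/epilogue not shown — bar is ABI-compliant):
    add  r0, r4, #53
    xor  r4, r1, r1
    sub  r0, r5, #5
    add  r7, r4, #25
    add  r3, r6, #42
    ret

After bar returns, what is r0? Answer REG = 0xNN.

REG = 0xef

prologue: push r3 → mem[0xbb]=0x25, sp=0xbb
body[0] add  r0, r4, #53 → r0=0x80
body[1] xor  r4, r1, r1 → r4=0x00
body[2] sub  r0, r5, #5 → r0=0xef
body[3] add  r7, r4, #25 → r7=0x19
body[4] add  r3, r6, #42 → r3=0x9a
epilogue: pop r3=0x25, sp=0xbc
r0 is caller-saved → body value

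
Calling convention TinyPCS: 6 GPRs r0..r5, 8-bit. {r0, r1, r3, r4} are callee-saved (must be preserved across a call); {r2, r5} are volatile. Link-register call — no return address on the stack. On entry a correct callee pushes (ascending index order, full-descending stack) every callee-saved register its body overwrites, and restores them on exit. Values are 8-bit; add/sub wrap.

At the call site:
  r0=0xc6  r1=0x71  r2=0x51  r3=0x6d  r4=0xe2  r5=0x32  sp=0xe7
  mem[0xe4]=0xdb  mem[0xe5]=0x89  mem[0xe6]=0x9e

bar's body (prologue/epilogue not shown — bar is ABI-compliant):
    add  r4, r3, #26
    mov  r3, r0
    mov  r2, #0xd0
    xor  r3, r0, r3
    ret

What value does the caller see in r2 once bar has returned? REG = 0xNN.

REG = 0xd0

prologue: push r3 -> mem[0xe6]=0x6d, sp=0xe6
prologue: push r4 -> mem[0xe5]=0xe2, sp=0xe5
body[0] add  r4, r3, #26 -> r4=0x87
body[1] mov  r3, r0 -> r3=0xc6
body[2] mov  r2, #0xd0 -> r2=0xd0
body[3] xor  r3, r0, r3 -> r3=0x00
epilogue: pop r4=0xe2, sp=0xe6
epilogue: pop r3=0x6d, sp=0xe7
r2 is caller-saved -> body value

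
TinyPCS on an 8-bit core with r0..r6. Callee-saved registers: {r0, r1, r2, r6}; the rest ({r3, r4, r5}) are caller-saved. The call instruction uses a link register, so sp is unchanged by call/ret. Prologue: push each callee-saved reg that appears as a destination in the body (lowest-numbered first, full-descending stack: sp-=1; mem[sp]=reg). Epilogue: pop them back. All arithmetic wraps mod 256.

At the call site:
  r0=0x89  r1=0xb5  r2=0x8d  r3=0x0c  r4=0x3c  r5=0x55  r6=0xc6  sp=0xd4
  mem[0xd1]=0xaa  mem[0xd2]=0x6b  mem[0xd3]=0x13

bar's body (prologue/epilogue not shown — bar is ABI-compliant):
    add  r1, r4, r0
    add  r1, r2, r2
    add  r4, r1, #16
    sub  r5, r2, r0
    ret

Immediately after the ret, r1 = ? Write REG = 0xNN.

REG = 0xb5

prologue: push r1 -> mem[0xd3]=0xb5, sp=0xd3
body[0] add  r1, r4, r0 -> r1=0xc5
body[1] add  r1, r2, r2 -> r1=0x1a
body[2] add  r4, r1, #16 -> r4=0x2a
body[3] sub  r5, r2, r0 -> r5=0x04
epilogue: pop r1=0xb5, sp=0xd4
r1 is callee-saved -> restored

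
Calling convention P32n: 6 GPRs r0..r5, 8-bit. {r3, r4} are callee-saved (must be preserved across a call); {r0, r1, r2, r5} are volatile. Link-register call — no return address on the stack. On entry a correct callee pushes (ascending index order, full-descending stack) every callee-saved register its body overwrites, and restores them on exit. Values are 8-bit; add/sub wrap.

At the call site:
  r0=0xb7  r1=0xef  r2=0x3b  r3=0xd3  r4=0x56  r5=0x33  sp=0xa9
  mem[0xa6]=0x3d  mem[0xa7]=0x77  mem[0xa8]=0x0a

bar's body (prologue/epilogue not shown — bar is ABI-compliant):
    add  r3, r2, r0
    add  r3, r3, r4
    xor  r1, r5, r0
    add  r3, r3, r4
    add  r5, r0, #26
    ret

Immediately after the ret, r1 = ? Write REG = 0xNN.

prologue: push r3 -> mem[0xa8]=0xd3, sp=0xa8
body[0] add  r3, r2, r0 -> r3=0xf2
body[1] add  r3, r3, r4 -> r3=0x48
body[2] xor  r1, r5, r0 -> r1=0x84
body[3] add  r3, r3, r4 -> r3=0x9e
body[4] add  r5, r0, #26 -> r5=0xd1
epilogue: pop r3=0xd3, sp=0xa9
r1 is caller-saved -> body value

REG = 0x84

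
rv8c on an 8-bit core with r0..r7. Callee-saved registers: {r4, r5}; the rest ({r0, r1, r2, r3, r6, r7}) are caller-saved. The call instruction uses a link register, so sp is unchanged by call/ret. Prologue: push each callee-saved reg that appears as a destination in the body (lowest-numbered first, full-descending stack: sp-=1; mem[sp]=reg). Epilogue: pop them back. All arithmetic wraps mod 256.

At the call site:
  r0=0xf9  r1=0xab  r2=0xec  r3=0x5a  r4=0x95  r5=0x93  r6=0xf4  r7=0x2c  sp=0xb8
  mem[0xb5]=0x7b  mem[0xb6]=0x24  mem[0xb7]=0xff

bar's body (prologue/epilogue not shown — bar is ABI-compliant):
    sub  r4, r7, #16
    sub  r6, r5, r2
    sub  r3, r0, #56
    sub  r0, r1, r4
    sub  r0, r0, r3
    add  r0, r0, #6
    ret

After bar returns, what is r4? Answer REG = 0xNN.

prologue: push r4 → mem[0xb7]=0x95, sp=0xb7
body[0] sub  r4, r7, #16 → r4=0x1c
body[1] sub  r6, r5, r2 → r6=0xa7
body[2] sub  r3, r0, #56 → r3=0xc1
body[3] sub  r0, r1, r4 → r0=0x8f
body[4] sub  r0, r0, r3 → r0=0xce
body[5] add  r0, r0, #6 → r0=0xd4
epilogue: pop r4=0x95, sp=0xb8
r4 is callee-saved → restored

REG = 0x95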